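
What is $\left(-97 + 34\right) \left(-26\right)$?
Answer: $1638$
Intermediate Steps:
$\left(-97 + 34\right) \left(-26\right) = \left(-63\right) \left(-26\right) = 1638$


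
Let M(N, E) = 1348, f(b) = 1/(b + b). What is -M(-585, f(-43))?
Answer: -1348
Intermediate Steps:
f(b) = 1/(2*b)
-M(-585, f(-43)) = -1*1348 = -1348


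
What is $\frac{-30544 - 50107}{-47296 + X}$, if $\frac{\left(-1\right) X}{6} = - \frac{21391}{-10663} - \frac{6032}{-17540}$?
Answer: $\frac{3771019373005}{2212090408514} \approx 1.7047$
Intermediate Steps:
$X = - \frac{659276034}{46757255}$ ($X = - 6 \left(- \frac{21391}{-10663} - \frac{6032}{-17540}\right) = - 6 \left(\left(-21391\right) \left(- \frac{1}{10663}\right) - - \frac{1508}{4385}\right) = - 6 \left(\frac{21391}{10663} + \frac{1508}{4385}\right) = \left(-6\right) \frac{109879339}{46757255} = - \frac{659276034}{46757255} \approx -14.1$)
$\frac{-30544 - 50107}{-47296 + X} = \frac{-30544 - 50107}{-47296 - \frac{659276034}{46757255}} = - \frac{80651}{- \frac{2212090408514}{46757255}} = \left(-80651\right) \left(- \frac{46757255}{2212090408514}\right) = \frac{3771019373005}{2212090408514}$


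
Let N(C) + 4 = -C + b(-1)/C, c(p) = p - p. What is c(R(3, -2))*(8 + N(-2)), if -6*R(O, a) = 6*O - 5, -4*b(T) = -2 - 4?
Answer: 0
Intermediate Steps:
b(T) = 3/2 (b(T) = -(-2 - 4)/4 = -1/4*(-6) = 3/2)
R(O, a) = 5/6 - O (R(O, a) = -(6*O - 5)/6 = -(-5 + 6*O)/6 = 5/6 - O)
c(p) = 0
N(C) = -4 - C + 3/(2*C) (N(C) = -4 + (-C + 3/(2*C)) = -4 - C + 3/(2*C))
c(R(3, -2))*(8 + N(-2)) = 0*(8 + (-4 - 1*(-2) + (3/2)/(-2))) = 0*(8 + (-4 + 2 + (3/2)*(-1/2))) = 0*(8 + (-4 + 2 - 3/4)) = 0*(8 - 11/4) = 0*(21/4) = 0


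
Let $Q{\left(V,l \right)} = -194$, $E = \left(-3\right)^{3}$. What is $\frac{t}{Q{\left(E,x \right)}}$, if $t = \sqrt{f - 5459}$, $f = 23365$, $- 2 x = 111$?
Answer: $- \frac{\sqrt{17906}}{194} \approx -0.68976$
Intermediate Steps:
$x = - \frac{111}{2}$ ($x = \left(- \frac{1}{2}\right) 111 = - \frac{111}{2} \approx -55.5$)
$E = -27$
$t = \sqrt{17906}$ ($t = \sqrt{23365 - 5459} = \sqrt{17906} \approx 133.81$)
$\frac{t}{Q{\left(E,x \right)}} = \frac{\sqrt{17906}}{-194} = \sqrt{17906} \left(- \frac{1}{194}\right) = - \frac{\sqrt{17906}}{194}$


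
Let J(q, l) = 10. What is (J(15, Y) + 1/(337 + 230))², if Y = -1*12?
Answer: 32160241/321489 ≈ 100.04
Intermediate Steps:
Y = -12
(J(15, Y) + 1/(337 + 230))² = (10 + 1/(337 + 230))² = (10 + 1/567)² = (5671/567)² = 32160241/321489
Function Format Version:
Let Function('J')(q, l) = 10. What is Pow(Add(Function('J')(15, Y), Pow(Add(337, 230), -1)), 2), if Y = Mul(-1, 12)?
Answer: Rational(32160241, 321489) ≈ 100.04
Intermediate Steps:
Y = -12
Pow(Add(Function('J')(15, Y), Pow(Add(337, 230), -1)), 2) = Pow(Add(10, Pow(Add(337, 230), -1)), 2) = Pow(Add(10, Pow(567, -1)), 2) = Pow(Add(10, Rational(1, 567)), 2) = Pow(Rational(5671, 567), 2) = Rational(32160241, 321489)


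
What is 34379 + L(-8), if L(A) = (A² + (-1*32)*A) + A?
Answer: 34691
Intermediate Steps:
L(A) = A² - 31*A (L(A) = (A² - 32*A) + A = A² - 31*A)
34379 + L(-8) = 34379 - 8*(-31 - 8) = 34379 - 8*(-39) = 34379 + 312 = 34691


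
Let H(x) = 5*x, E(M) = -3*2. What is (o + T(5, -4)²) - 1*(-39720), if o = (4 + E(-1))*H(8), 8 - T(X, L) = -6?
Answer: 39836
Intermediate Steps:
T(X, L) = 14 (T(X, L) = 8 - 1*(-6) = 8 + 6 = 14)
E(M) = -6
o = -80 (o = (4 - 6)*(5*8) = -2*40 = -80)
(o + T(5, -4)²) - 1*(-39720) = (-80 + 14²) - 1*(-39720) = (-80 + 196) + 39720 = 116 + 39720 = 39836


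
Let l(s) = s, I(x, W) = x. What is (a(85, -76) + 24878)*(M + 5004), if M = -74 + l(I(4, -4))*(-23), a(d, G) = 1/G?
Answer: 4573668613/38 ≈ 1.2036e+8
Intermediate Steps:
M = -166 (M = -74 + 4*(-23) = -74 - 92 = -166)
(a(85, -76) + 24878)*(M + 5004) = (1/(-76) + 24878)*(-166 + 5004) = (-1/76 + 24878)*4838 = (1890727/76)*4838 = 4573668613/38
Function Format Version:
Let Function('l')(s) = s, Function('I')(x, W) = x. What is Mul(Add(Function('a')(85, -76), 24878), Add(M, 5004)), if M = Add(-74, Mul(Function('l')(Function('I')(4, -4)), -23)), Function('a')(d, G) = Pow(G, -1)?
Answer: Rational(4573668613, 38) ≈ 1.2036e+8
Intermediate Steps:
M = -166 (M = Add(-74, Mul(4, -23)) = Add(-74, -92) = -166)
Mul(Add(Function('a')(85, -76), 24878), Add(M, 5004)) = Mul(Add(Pow(-76, -1), 24878), Add(-166, 5004)) = Mul(Add(Rational(-1, 76), 24878), 4838) = Mul(Rational(1890727, 76), 4838) = Rational(4573668613, 38)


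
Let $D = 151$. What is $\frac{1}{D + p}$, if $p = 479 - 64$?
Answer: $\frac{1}{566} \approx 0.0017668$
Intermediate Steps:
$p = 415$ ($p = 479 - 64 = 415$)
$\frac{1}{D + p} = \frac{1}{151 + 415} = \frac{1}{566}$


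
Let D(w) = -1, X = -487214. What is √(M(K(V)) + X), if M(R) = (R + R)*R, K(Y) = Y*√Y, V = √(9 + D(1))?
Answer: √(-487214 + 32*√2) ≈ 697.97*I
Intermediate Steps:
V = 2*√2 (V = √(9 - 1) = √8 = 2*√2 ≈ 2.8284)
K(Y) = Y^(3/2)
M(R) = 2*R² (M(R) = (2*R)*R = 2*R²)
√(M(K(V)) + X) = √(2*((2*√2)^(3/2))² - 487214) = √(2*(4*2^(¼))² - 487214) = √(2*(16*√2) - 487214) = √(32*√2 - 487214) = √(-487214 + 32*√2)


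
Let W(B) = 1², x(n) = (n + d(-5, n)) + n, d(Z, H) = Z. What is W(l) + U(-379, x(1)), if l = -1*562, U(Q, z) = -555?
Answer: -554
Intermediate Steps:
x(n) = -5 + 2*n (x(n) = (n - 5) + n = (-5 + n) + n = -5 + 2*n)
l = -562
W(B) = 1
W(l) + U(-379, x(1)) = 1 - 555 = -554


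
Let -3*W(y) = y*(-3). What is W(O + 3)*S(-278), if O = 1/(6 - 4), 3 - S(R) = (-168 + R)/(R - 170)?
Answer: 449/64 ≈ 7.0156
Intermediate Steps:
S(R) = 3 - (-168 + R)/(-170 + R) (S(R) = 3 - (-168 + R)/(R - 170) = 3 - (-168 + R)/(-170 + R))
O = ½ (O = 1/2 = ½ ≈ 0.50000)
W(y) = y (W(y) = -y*(-3)/3 = -(-1)*y = y)
W(O + 3)*S(-278) = (½ + 3)*(2*(-171 - 278)/(-170 - 278)) = 7*(2*(-449)/(-448))/2 = 7*(2*(-1/448)*(-449))/2 = (7/2)*(449/224) = 449/64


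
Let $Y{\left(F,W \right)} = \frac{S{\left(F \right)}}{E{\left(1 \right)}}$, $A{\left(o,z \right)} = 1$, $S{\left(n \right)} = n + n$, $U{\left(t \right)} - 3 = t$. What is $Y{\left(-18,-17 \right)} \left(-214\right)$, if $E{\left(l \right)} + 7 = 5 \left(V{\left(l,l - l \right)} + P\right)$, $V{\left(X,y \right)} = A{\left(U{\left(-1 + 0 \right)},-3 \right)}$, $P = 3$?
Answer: $\frac{7704}{13} \approx 592.62$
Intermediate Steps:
$U{\left(t \right)} = 3 + t$
$S{\left(n \right)} = 2 n$
$V{\left(X,y \right)} = 1$
$E{\left(l \right)} = 13$ ($E{\left(l \right)} = -7 + 5 \left(1 + 3\right) = -7 + 5 \cdot 4 = -7 + 20 = 13$)
$Y{\left(F,W \right)} = \frac{2 F}{13}$
$Y{\left(-18,-17 \right)} \left(-214\right) = \frac{2}{13} \left(-18\right) \left(-214\right) = \left(- \frac{36}{13}\right) \left(-214\right) = \frac{7704}{13}$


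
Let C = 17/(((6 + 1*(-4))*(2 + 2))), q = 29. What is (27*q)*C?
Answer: 13311/8 ≈ 1663.9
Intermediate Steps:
C = 17/8 (C = 17/(((6 - 4)*4)) = 17/((2*4)) = 17/8 ≈ 2.1250)
(27*q)*C = (27*29)*(17/8) = 783*(17/8) = 13311/8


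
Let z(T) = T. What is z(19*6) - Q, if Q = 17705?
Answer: -17591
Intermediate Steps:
z(19*6) - Q = 19*6 - 1*17705 = 114 - 17705 = -17591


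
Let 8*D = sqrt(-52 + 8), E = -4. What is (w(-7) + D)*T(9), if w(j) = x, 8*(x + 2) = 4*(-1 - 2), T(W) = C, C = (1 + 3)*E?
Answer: 56 - 4*I*sqrt(11) ≈ 56.0 - 13.266*I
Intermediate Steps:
D = I*sqrt(11)/4 (D = sqrt(-52 + 8)/8 = sqrt(-44)/8 = (2*I*sqrt(11))/8 = I*sqrt(11)/4 ≈ 0.82916*I)
C = -16 (C = (1 + 3)*(-4) = 4*(-4) = -16)
T(W) = -16
x = -7/2 (x = -2 + (4*(-1 - 2))/8 = -2 + (4*(-3))/8 = -2 + (1/8)*(-12) = -2 - 3/2 = -7/2 ≈ -3.5000)
w(j) = -7/2
(w(-7) + D)*T(9) = (-7/2 + I*sqrt(11)/4)*(-16) = 56 - 4*I*sqrt(11)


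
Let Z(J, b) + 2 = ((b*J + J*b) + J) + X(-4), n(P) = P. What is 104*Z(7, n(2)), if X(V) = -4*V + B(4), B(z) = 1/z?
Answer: 5122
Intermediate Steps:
X(V) = ¼ - 4*V (X(V) = -4*V + 1/4 = -4*V + ¼ = ¼ - 4*V)
Z(J, b) = 57/4 + J + 2*J*b (Z(J, b) = -2 + (((b*J + J*b) + J) + (¼ - 4*(-4))) = -2 + (((J*b + J*b) + J) + (¼ + 16)) = -2 + ((2*J*b + J) + 65/4) = -2 + ((J + 2*J*b) + 65/4) = -2 + (65/4 + J + 2*J*b) = 57/4 + J + 2*J*b)
104*Z(7, n(2)) = 104*(57/4 + 7 + 2*7*2) = 104*(57/4 + 7 + 28) = 104*(197/4) = 5122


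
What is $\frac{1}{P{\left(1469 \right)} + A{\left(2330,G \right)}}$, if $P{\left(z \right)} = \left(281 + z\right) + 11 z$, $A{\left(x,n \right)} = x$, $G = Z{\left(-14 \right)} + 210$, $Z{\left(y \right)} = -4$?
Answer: $\frac{1}{20239} \approx 4.941 \cdot 10^{-5}$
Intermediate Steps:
$G = 206$ ($G = -4 + 210 = 206$)
$P{\left(z \right)} = 281 + 12 z$
$\frac{1}{P{\left(1469 \right)} + A{\left(2330,G \right)}} = \frac{1}{\left(281 + 12 \cdot 1469\right) + 2330} = \frac{1}{\left(281 + 17628\right) + 2330} = \frac{1}{17909 + 2330} = \frac{1}{20239}$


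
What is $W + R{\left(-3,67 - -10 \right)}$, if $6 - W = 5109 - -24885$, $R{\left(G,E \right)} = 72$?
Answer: $-29916$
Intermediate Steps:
$W = -29988$ ($W = 6 - \left(5109 - -24885\right) = 6 - \left(5109 + 24885\right) = 6 - 29994 = -29988$)
$W + R{\left(-3,67 - -10 \right)} = -29988 + 72 = -29916$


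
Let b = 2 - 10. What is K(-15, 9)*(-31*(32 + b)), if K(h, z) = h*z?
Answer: 100440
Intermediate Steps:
b = -8
K(-15, 9)*(-31*(32 + b)) = (-15*9)*(-31*(32 - 8)) = -(-4185)*24 = -135*(-744) = 100440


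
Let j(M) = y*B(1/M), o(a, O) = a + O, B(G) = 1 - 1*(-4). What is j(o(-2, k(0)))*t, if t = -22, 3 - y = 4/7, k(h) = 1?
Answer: -1870/7 ≈ -267.14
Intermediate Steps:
y = 17/7 (y = 3 - 4/7 = 17/7 ≈ 2.4286)
B(G) = 5 (B(G) = 1 + 4 = 5)
o(a, O) = O + a
j(M) = 85/7 (j(M) = (17/7)*5 = 85/7)
j(o(-2, k(0)))*t = (85/7)*(-22) = -1870/7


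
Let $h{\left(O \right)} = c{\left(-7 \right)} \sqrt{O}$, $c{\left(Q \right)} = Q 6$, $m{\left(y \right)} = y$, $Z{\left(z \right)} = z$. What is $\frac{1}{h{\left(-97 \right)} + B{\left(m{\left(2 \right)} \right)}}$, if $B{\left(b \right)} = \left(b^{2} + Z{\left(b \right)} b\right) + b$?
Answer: $\frac{5}{85604} + \frac{21 i \sqrt{97}}{85604} \approx 5.8408 \cdot 10^{-5} + 0.0024161 i$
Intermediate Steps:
$c{\left(Q \right)} = 6 Q$
$h{\left(O \right)} = - 42 \sqrt{O}$ ($h{\left(O \right)} = 6 \left(-7\right) \sqrt{O} = - 42 \sqrt{O}$)
$B{\left(b \right)} = b + 2 b^{2}$ ($B{\left(b \right)} = \left(b^{2} + b b\right) + b = \left(b^{2} + b^{2}\right) + b = 2 b^{2} + b = b + 2 b^{2}$)
$\frac{1}{h{\left(-97 \right)} + B{\left(m{\left(2 \right)} \right)}} = \frac{1}{- 42 \sqrt{-97} + 2 \left(1 + 2 \cdot 2\right)} = \frac{1}{- 42 i \sqrt{97} + 2 \left(1 + 4\right)} = \frac{1}{- 42 i \sqrt{97} + 2 \cdot 5} = \frac{1}{- 42 i \sqrt{97} + 10} = \frac{1}{10 - 42 i \sqrt{97}}$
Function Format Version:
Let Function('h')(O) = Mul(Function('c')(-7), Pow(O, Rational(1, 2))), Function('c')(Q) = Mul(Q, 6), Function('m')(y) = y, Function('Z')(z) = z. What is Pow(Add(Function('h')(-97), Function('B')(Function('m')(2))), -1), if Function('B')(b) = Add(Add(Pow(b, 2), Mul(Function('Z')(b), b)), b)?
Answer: Add(Rational(5, 85604), Mul(Rational(21, 85604), I, Pow(97, Rational(1, 2)))) ≈ Add(5.8408e-5, Mul(0.0024161, I))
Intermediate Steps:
Function('c')(Q) = Mul(6, Q)
Function('h')(O) = Mul(-42, Pow(O, Rational(1, 2))) (Function('h')(O) = Mul(Mul(6, -7), Pow(O, Rational(1, 2))) = Mul(-42, Pow(O, Rational(1, 2))))
Function('B')(b) = Add(b, Mul(2, Pow(b, 2))) (Function('B')(b) = Add(Add(Pow(b, 2), Mul(b, b)), b) = Add(Add(Pow(b, 2), Pow(b, 2)), b) = Add(Mul(2, Pow(b, 2)), b) = Add(b, Mul(2, Pow(b, 2))))
Pow(Add(Function('h')(-97), Function('B')(Function('m')(2))), -1) = Pow(Add(Mul(-42, Pow(-97, Rational(1, 2))), Mul(2, Add(1, Mul(2, 2)))), -1) = Pow(Add(Mul(-42, Mul(I, Pow(97, Rational(1, 2)))), Mul(2, Add(1, 4))), -1) = Pow(Add(Mul(-42, I, Pow(97, Rational(1, 2))), Mul(2, 5)), -1) = Pow(Add(Mul(-42, I, Pow(97, Rational(1, 2))), 10), -1) = Pow(Add(10, Mul(-42, I, Pow(97, Rational(1, 2)))), -1)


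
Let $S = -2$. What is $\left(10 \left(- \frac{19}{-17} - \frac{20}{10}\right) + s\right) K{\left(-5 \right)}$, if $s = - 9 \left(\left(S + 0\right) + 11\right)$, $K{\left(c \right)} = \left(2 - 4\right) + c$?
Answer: $\frac{10689}{17} \approx 628.76$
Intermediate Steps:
$K{\left(c \right)} = -2 + c$
$s = -81$ ($s = - 9 \left(\left(-2 + 0\right) + 11\right) = - 9 \left(-2 + 11\right) = \left(-9\right) 9 = -81$)
$\left(10 \left(- \frac{19}{-17} - \frac{20}{10}\right) + s\right) K{\left(-5 \right)} = \left(10 \left(- \frac{19}{-17} - \frac{20}{10}\right) - 81\right) \left(-2 - 5\right) = \left(10 \left(\left(-19\right) \left(- \frac{1}{17}\right) - 2\right) - 81\right) \left(-7\right) = \left(10 \left(\frac{19}{17} - 2\right) - 81\right) \left(-7\right) = \left(10 \left(- \frac{15}{17}\right) - 81\right) \left(-7\right) = \left(- \frac{150}{17} - 81\right) \left(-7\right) = \left(- \frac{1527}{17}\right) \left(-7\right) = \frac{10689}{17}$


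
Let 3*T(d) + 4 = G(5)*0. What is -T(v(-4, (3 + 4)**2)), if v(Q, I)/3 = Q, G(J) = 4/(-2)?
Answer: 4/3 ≈ 1.3333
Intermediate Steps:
G(J) = -2 (G(J) = 4*(-1/2) = -2)
v(Q, I) = 3*Q
T(d) = -4/3 (T(d) = -4/3 + (-2*0)/3 = -4/3 + (1/3)*0 = -4/3 + 0 = -4/3)
-T(v(-4, (3 + 4)**2)) = -1*(-4/3) = 4/3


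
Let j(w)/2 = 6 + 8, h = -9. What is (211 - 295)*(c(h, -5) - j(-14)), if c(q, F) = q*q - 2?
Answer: -4284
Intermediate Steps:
c(q, F) = -2 + q² (c(q, F) = q² - 2 = -2 + q²)
j(w) = 28 (j(w) = 2*(6 + 8) = 2*14 = 28)
(211 - 295)*(c(h, -5) - j(-14)) = (211 - 295)*((-2 + (-9)²) - 1*28) = -84*((-2 + 81) - 28) = -84*(79 - 28) = -84*51 = -4284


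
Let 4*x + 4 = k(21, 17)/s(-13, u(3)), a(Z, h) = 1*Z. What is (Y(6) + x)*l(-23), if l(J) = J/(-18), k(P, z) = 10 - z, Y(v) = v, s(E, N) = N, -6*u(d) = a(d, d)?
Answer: 391/36 ≈ 10.861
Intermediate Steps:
a(Z, h) = Z
u(d) = -d/6
l(J) = -J/18 (l(J) = J*(-1/18) = -J/18)
x = 5/2 (x = -1 + ((10 - 1*17)/((-1/6*3)))/4 = -1 + ((10 - 17)/(-1/2))/4 = -1 + (-7*(-2))/4 = -1 + (1/4)*14 = -1 + 7/2 = 5/2 ≈ 2.5000)
(Y(6) + x)*l(-23) = (6 + 5/2)*(-1/18*(-23)) = (17/2)*(23/18) = 391/36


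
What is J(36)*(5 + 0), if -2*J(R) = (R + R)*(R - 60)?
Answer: 4320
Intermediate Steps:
J(R) = -R*(-60 + R) (J(R) = -(R + R)*(R - 60)/2 = -2*R*(-60 + R)/2 = -R*(-60 + R))
J(36)*(5 + 0) = (36*(60 - 1*36))*(5 + 0) = (36*(60 - 36))*5 = (36*24)*5 = 864*5 = 4320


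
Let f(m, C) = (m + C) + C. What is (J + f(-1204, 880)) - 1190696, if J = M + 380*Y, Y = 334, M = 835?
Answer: -1062385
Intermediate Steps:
f(m, C) = m + 2*C (f(m, C) = (C + m) + C = m + 2*C)
J = 127755 (J = 835 + 380*334 = 835 + 126920 = 127755)
(J + f(-1204, 880)) - 1190696 = (127755 + (-1204 + 2*880)) - 1190696 = (127755 + (-1204 + 1760)) - 1190696 = (127755 + 556) - 1190696 = 128311 - 1190696 = -1062385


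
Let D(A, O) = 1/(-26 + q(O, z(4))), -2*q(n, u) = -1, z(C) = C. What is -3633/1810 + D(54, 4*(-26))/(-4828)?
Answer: -111817838/55709085 ≈ -2.0072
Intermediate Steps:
q(n, u) = ½ (q(n, u) = -½*(-1) = ½)
D(A, O) = -2/51 (D(A, O) = 1/(-26 + ½) = 1/(-51/2) = -2/51)
-3633/1810 + D(54, 4*(-26))/(-4828) = -3633/1810 - 2/51/(-4828) = -3633*1/1810 - 2/51*(-1/4828) = -3633/1810 + 1/123114 = -111817838/55709085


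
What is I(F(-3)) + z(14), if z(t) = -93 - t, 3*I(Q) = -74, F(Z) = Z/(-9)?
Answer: -395/3 ≈ -131.67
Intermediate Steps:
F(Z) = -Z/9 (F(Z) = Z*(-⅑) = -Z/9)
I(Q) = -74/3 (I(Q) = (⅓)*(-74) = -74/3)
I(F(-3)) + z(14) = -74/3 + (-93 - 1*14) = -74/3 + (-93 - 14) = -74/3 - 107 = -395/3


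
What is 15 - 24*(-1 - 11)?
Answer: 303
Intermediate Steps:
15 - 24*(-1 - 11) = 15 - 24*(-12) = 15 + 288 = 303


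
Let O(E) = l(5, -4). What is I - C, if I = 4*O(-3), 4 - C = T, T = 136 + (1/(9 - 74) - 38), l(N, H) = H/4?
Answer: 5849/65 ≈ 89.985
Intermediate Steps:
l(N, H) = H/4 (l(N, H) = H*(¼) = H/4)
T = 6369/65 (T = 136 + (1/(-65) - 38) = 136 + (-1/65 - 38) = 136 - 2471/65 = 6369/65 ≈ 97.985)
O(E) = -1 (O(E) = (¼)*(-4) = -1)
C = -6109/65 (C = 4 - 1*6369/65 = 4 - 6369/65 = -6109/65 ≈ -93.985)
I = -4 (I = 4*(-1) = -4)
I - C = -4 - 1*(-6109/65) = -4 + 6109/65 = 5849/65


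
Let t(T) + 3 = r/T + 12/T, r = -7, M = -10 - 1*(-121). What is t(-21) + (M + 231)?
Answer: 7114/21 ≈ 338.76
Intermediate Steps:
M = 111 (M = -10 + 121 = 111)
t(T) = -3 + 5/T (t(T) = -3 + (-7/T + 12/T) = -3 + 5/T)
t(-21) + (M + 231) = (-3 + 5/(-21)) + (111 + 231) = (-3 + 5*(-1/21)) + 342 = (-3 - 5/21) + 342 = -68/21 + 342 = 7114/21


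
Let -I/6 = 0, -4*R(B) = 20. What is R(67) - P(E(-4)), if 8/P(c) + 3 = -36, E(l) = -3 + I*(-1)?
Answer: -187/39 ≈ -4.7949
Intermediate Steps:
R(B) = -5 (R(B) = -¼*20 = -5)
I = 0 (I = -6*0 = 0)
E(l) = -3 (E(l) = -3 + 0*(-1) = -3 + 0 = -3)
P(c) = -8/39 (P(c) = 8/(-3 - 36) = 8/(-39) = 8*(-1/39) = -8/39)
R(67) - P(E(-4)) = -5 - 1*(-8/39) = -5 + 8/39 = -187/39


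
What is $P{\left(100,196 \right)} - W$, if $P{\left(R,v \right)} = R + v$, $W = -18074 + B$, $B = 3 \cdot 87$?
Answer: $18109$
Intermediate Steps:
$B = 261$
$W = -17813$ ($W = -18074 + 261 = -17813$)
$P{\left(100,196 \right)} - W = \left(100 + 196\right) - -17813 = 296 + 17813 = 18109$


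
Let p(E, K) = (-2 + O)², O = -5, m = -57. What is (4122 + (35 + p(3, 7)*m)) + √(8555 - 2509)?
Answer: 1364 + √6046 ≈ 1441.8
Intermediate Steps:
p(E, K) = 49 (p(E, K) = (-2 - 5)² = (-7)² = 49)
(4122 + (35 + p(3, 7)*m)) + √(8555 - 2509) = (4122 + (35 + 49*(-57))) + √(8555 - 2509) = (4122 + (35 - 2793)) + √6046 = (4122 - 2758) + √6046 = 1364 + √6046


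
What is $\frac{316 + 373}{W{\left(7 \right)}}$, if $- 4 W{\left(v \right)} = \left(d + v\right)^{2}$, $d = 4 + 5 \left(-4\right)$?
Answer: $- \frac{2756}{81} \approx -34.025$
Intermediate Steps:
$d = -16$ ($d = 4 - 20 = -16$)
$W{\left(v \right)} = - \frac{\left(-16 + v\right)^{2}}{4}$
$\frac{316 + 373}{W{\left(7 \right)}} = \frac{316 + 373}{\left(- \frac{1}{4}\right) \left(-16 + 7\right)^{2}} = \frac{1}{\left(- \frac{1}{4}\right) \left(-9\right)^{2}} \cdot 689 = \frac{1}{\left(- \frac{1}{4}\right) 81} \cdot 689 = \frac{1}{- \frac{81}{4}} \cdot 689 = \left(- \frac{4}{81}\right) 689 = - \frac{2756}{81}$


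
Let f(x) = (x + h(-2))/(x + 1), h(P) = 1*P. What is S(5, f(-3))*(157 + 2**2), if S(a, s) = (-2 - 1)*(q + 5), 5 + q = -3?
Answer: 1449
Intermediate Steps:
q = -8 (q = -5 - 3 = -8)
h(P) = P
f(x) = (-2 + x)/(1 + x) (f(x) = (x - 2)/(x + 1) = (-2 + x)/(1 + x))
S(a, s) = 9 (S(a, s) = (-2 - 1)*(-8 + 5) = -3*(-3) = 9)
S(5, f(-3))*(157 + 2**2) = 9*(157 + 2**2) = 9*(157 + 4) = 9*161 = 1449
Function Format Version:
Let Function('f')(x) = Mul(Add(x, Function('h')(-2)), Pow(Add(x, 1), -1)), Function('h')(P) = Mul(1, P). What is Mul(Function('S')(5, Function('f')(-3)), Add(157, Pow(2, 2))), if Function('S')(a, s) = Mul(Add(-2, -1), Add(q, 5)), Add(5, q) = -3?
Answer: 1449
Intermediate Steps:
q = -8 (q = Add(-5, -3) = -8)
Function('h')(P) = P
Function('f')(x) = Mul(Pow(Add(1, x), -1), Add(-2, x)) (Function('f')(x) = Mul(Add(x, -2), Pow(Add(x, 1), -1)) = Mul(Add(-2, x), Pow(Add(1, x), -1)) = Mul(Pow(Add(1, x), -1), Add(-2, x)))
Function('S')(a, s) = 9 (Function('S')(a, s) = Mul(Add(-2, -1), Add(-8, 5)) = Mul(-3, -3) = 9)
Mul(Function('S')(5, Function('f')(-3)), Add(157, Pow(2, 2))) = Mul(9, Add(157, Pow(2, 2))) = Mul(9, Add(157, 4)) = Mul(9, 161) = 1449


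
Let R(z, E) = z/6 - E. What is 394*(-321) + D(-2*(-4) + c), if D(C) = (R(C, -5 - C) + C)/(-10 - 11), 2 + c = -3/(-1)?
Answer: -758851/6 ≈ -1.2648e+5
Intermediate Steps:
R(z, E) = -E + z/6 (R(z, E) = z*(⅙) - E = z/6 - E = -E + z/6)
c = 1 (c = -2 - 3/(-1) = -2 - 3*(-1) = -2 + 3 = 1)
D(C) = -5/21 - 13*C/126 (D(C) = ((-(-5 - C) + C/6) + C)/(-10 - 11) = (((5 + C) + C/6) + C)/(-21) = ((5 + 7*C/6) + C)*(-1/21) = (5 + 13*C/6)*(-1/21) = -5/21 - 13*C/126)
394*(-321) + D(-2*(-4) + c) = 394*(-321) + (-5/21 - 13*(-2*(-4) + 1)/126) = -126474 + (-5/21 - 13*(8 + 1)/126) = -126474 + (-5/21 - 13/126*9) = -126474 + (-5/21 - 13/14) = -126474 - 7/6 = -758851/6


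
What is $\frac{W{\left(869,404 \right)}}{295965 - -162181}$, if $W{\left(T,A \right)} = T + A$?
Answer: $\frac{19}{6838} \approx 0.0027786$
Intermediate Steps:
$W{\left(T,A \right)} = A + T$
$\frac{W{\left(869,404 \right)}}{295965 - -162181} = \frac{404 + 869}{295965 - -162181} = \frac{1273}{295965 + 162181} = \frac{1273}{458146} = 1273 \cdot \frac{1}{458146} = \frac{19}{6838}$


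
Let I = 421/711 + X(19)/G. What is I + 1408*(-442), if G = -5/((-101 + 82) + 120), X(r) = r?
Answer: -2213766784/3555 ≈ -6.2272e+5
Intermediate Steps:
G = -5/101 (G = -5/(-19 + 120) = -5/101 ≈ -0.049505)
I = -1362304/3555 (I = 421/711 + 19/(-5/101) = 421*(1/711) + 19*(-101/5) = 421/711 - 1919/5 = -1362304/3555 ≈ -383.21)
I + 1408*(-442) = -1362304/3555 + 1408*(-442) = -1362304/3555 - 622336 = -2213766784/3555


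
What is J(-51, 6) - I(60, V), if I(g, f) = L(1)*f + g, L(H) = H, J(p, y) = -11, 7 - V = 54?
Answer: -24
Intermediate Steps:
V = -47 (V = 7 - 1*54 = 7 - 54 = -47)
I(g, f) = f + g (I(g, f) = 1*f + g = f + g)
J(-51, 6) - I(60, V) = -11 - (-47 + 60) = -11 - 1*13 = -11 - 13 = -24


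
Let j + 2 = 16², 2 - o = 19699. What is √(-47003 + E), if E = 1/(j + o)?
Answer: 13*I*√105139383510/19443 ≈ 216.8*I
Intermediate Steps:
o = -19697 (o = 2 - 1*19699 = 2 - 19699 = -19697)
j = 254 (j = -2 + 16² = -2 + 256 = 254)
E = -1/19443 (E = 1/(254 - 19697) = 1/(-19443) = -1/19443 ≈ -5.1432e-5)
√(-47003 + E) = √(-47003 - 1/19443) = √(-913879330/19443) = 13*I*√105139383510/19443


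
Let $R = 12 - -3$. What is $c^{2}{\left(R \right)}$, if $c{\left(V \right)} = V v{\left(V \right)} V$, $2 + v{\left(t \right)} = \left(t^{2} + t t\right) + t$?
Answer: $10852430625$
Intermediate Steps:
$v{\left(t \right)} = -2 + t + 2 t^{2}$ ($v{\left(t \right)} = -2 + \left(\left(t^{2} + t t\right) + t\right) = -2 + \left(\left(t^{2} + t^{2}\right) + t\right) = -2 + \left(2 t^{2} + t\right) = -2 + \left(t + 2 t^{2}\right) = -2 + t + 2 t^{2}$)
$R = 15$ ($R = 12 + 3 = 15$)
$c{\left(V \right)} = V^{2} \left(-2 + V + 2 V^{2}\right)$ ($c{\left(V \right)} = V \left(-2 + V + 2 V^{2}\right) V = V^{2} \left(-2 + V + 2 V^{2}\right)$)
$c^{2}{\left(R \right)} = \left(15^{2} \left(-2 + 15 + 2 \cdot 15^{2}\right)\right)^{2} = \left(225 \left(-2 + 15 + 2 \cdot 225\right)\right)^{2} = \left(225 \left(-2 + 15 + 450\right)\right)^{2} = \left(225 \cdot 463\right)^{2} = 104175^{2} = 10852430625$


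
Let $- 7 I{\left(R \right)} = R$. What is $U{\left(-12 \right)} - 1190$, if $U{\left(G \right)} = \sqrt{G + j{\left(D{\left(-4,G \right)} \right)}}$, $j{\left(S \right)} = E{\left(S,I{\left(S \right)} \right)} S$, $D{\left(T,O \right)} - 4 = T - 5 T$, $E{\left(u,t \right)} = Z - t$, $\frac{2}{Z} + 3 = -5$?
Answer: $-1190 + \frac{\sqrt{1967}}{7} \approx -1183.7$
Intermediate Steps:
$Z = - \frac{1}{4}$ ($Z = \frac{2}{-3 - 5} = \frac{2}{-8} = 2 \left(- \frac{1}{8}\right) = - \frac{1}{4} \approx -0.25$)
$I{\left(R \right)} = - \frac{R}{7}$
$E{\left(u,t \right)} = - \frac{1}{4} - t$
$D{\left(T,O \right)} = 4 - 4 T$ ($D{\left(T,O \right)} = 4 + \left(T - 5 T\right) = 4 - 4 T$)
$j{\left(S \right)} = S \left(- \frac{1}{4} + \frac{S}{7}\right)$ ($j{\left(S \right)} = \left(- \frac{1}{4} - - \frac{S}{7}\right) S = \left(- \frac{1}{4} + \frac{S}{7}\right) S = S \left(- \frac{1}{4} + \frac{S}{7}\right)$)
$U{\left(G \right)} = \sqrt{\frac{365}{7} + G}$ ($U{\left(G \right)} = \sqrt{G + \frac{\left(4 - -16\right) \left(-7 + 4 \left(4 - -16\right)\right)}{28}} = \sqrt{G + \frac{\left(4 + 16\right) \left(-7 + 4 \left(4 + 16\right)\right)}{28}} = \sqrt{G + \frac{1}{28} \cdot 20 \left(-7 + 4 \cdot 20\right)} = \sqrt{G + \frac{1}{28} \cdot 20 \left(-7 + 80\right)} = \sqrt{G + \frac{1}{28} \cdot 20 \cdot 73} = \sqrt{G + \frac{365}{7}} = \sqrt{\frac{365}{7} + G}$)
$U{\left(-12 \right)} - 1190 = \frac{\sqrt{2555 + 49 \left(-12\right)}}{7} - 1190 = \frac{\sqrt{2555 - 588}}{7} - 1190 = \frac{\sqrt{1967}}{7} - 1190 = -1190 + \frac{\sqrt{1967}}{7}$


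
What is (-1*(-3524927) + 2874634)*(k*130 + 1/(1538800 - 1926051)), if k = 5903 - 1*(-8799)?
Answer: 4736554095762592299/387251 ≈ 1.2231e+13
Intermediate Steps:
k = 14702 (k = 5903 + 8799 = 14702)
(-1*(-3524927) + 2874634)*(k*130 + 1/(1538800 - 1926051)) = (-1*(-3524927) + 2874634)*(14702*130 + 1/(1538800 - 1926051)) = (3524927 + 2874634)*(1911260 + 1/(-387251)) = 6399561*(1911260 - 1/387251) = 6399561*(740137346259/387251) = 4736554095762592299/387251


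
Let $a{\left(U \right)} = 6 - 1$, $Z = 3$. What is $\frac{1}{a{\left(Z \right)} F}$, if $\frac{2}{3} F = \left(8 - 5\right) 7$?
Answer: $\frac{2}{315} \approx 0.0063492$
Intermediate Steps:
$a{\left(U \right)} = 5$ ($a{\left(U \right)} = 6 - 1 = 5$)
$F = \frac{63}{2}$ ($F = \frac{3 \left(8 - 5\right) 7}{2} = \frac{3 \cdot 3 \cdot 7}{2} = \frac{3}{2} \cdot 21 = \frac{63}{2} \approx 31.5$)
$\frac{1}{a{\left(Z \right)} F} = \frac{1}{5 \cdot \frac{63}{2}} = \frac{1}{\frac{315}{2}} = \frac{2}{315}$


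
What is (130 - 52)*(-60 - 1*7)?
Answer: -5226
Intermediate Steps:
(130 - 52)*(-60 - 1*7) = 78*(-60 - 7) = 78*(-67) = -5226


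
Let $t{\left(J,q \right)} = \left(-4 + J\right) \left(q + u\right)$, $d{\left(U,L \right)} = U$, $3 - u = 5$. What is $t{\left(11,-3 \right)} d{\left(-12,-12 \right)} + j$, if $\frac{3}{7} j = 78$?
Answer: $602$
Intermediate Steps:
$u = -2$ ($u = 3 - 5 = -2$)
$j = 182$ ($j = \frac{7}{3} \cdot 78 = 182$)
$t{\left(J,q \right)} = \left(-4 + J\right) \left(-2 + q\right)$ ($t{\left(J,q \right)} = \left(-4 + J\right) \left(q - 2\right) = \left(-4 + J\right) \left(-2 + q\right)$)
$t{\left(11,-3 \right)} d{\left(-12,-12 \right)} + j = \left(8 - -12 - 22 + 11 \left(-3\right)\right) \left(-12\right) + 182 = \left(8 + 12 - 22 - 33\right) \left(-12\right) + 182 = \left(-35\right) \left(-12\right) + 182 = 420 + 182 = 602$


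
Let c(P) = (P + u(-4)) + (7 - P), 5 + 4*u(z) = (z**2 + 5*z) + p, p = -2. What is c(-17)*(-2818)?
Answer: -23953/2 ≈ -11977.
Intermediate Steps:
u(z) = -7/4 + z**2/4 + 5*z/4 (u(z) = -5/4 + ((z**2 + 5*z) - 2)/4 = -5/4 + (-2 + z**2 + 5*z)/4 = -5/4 + (-1/2 + z**2/4 + 5*z/4) = -7/4 + z**2/4 + 5*z/4)
c(P) = 17/4 (c(P) = (P + (-7/4 + (1/4)*(-4)**2 + (5/4)*(-4))) + (7 - P) = (P + (-7/4 + (1/4)*16 - 5)) + (7 - P) = (P + (-7/4 + 4 - 5)) + (7 - P) = (P - 11/4) + (7 - P) = (-11/4 + P) + (7 - P) = 17/4)
c(-17)*(-2818) = (17/4)*(-2818) = -23953/2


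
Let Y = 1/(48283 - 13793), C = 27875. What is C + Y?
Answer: 961408751/34490 ≈ 27875.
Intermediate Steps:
Y = 1/34490 ≈ 2.8994e-5
C + Y = 27875 + 1/34490 = 961408751/34490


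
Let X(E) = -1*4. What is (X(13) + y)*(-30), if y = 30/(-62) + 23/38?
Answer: 68535/589 ≈ 116.36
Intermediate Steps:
X(E) = -4
y = 143/1178 (y = 30*(-1/62) + 23*(1/38) = -15/31 + 23/38 = 143/1178 ≈ 0.12139)
(X(13) + y)*(-30) = (-4 + 143/1178)*(-30) = -4569/1178*(-30) = 68535/589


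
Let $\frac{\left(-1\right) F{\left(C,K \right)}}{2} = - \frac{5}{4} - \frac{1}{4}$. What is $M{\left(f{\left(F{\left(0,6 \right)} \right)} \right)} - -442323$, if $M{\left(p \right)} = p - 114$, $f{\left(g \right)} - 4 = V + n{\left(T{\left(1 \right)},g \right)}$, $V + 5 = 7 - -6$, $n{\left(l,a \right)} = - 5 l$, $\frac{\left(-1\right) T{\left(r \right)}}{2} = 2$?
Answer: $442241$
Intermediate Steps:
$T{\left(r \right)} = -4$ ($T{\left(r \right)} = \left(-2\right) 2 = -4$)
$V = 8$ ($V = -5 + \left(7 - -6\right) = -5 + \left(7 + 6\right) = -5 + 13 = 8$)
$F{\left(C,K \right)} = 3$ ($F{\left(C,K \right)} = - 2 \left(- \frac{5}{4} - \frac{1}{4}\right) = \left(-2\right) \left(- \frac{3}{2}\right) = 3$)
$f{\left(g \right)} = 32$ ($f{\left(g \right)} = 4 + \left(8 - -20\right) = 4 + \left(8 + 20\right) = 4 + 28 = 32$)
$M{\left(p \right)} = -114 + p$
$M{\left(f{\left(F{\left(0,6 \right)} \right)} \right)} - -442323 = \left(-114 + 32\right) - -442323 = -82 + 442323 = 442241$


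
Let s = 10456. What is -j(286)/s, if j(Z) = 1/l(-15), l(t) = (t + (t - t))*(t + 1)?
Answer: -1/2195760 ≈ -4.5542e-7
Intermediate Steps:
l(t) = t*(1 + t) (l(t) = (t + 0)*(1 + t) = t*(1 + t))
j(Z) = 1/210 (j(Z) = 1/(-15*(1 - 15)) = 1/(-15*(-14)) = 1/210)
-j(286)/s = -1/(210*10456) = -1*1/2195760 = -1/2195760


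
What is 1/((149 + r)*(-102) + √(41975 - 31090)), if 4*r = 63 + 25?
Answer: -17442/304212479 - √10885/304212479 ≈ -5.7678e-5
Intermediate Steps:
r = 22 (r = (63 + 25)/4 = (¼)*88 = 22)
1/((149 + r)*(-102) + √(41975 - 31090)) = 1/((149 + 22)*(-102) + √(41975 - 31090)) = 1/(171*(-102) + √10885) = 1/(-17442 + √10885)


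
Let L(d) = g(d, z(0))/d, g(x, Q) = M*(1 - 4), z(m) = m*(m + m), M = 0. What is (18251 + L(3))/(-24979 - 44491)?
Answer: -18251/69470 ≈ -0.26272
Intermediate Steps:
z(m) = 2*m² (z(m) = m*(2*m) = 2*m²)
g(x, Q) = 0 (g(x, Q) = 0*(1 - 4) = 0*(-3) = 0)
L(d) = 0 (L(d) = 0/d = 0)
(18251 + L(3))/(-24979 - 44491) = (18251 + 0)/(-24979 - 44491) = 18251/(-69470) = 18251*(-1/69470) = -18251/69470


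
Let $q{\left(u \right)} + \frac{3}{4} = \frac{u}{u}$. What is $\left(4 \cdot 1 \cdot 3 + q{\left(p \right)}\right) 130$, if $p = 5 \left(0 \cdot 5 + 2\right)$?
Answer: $\frac{3185}{2} \approx 1592.5$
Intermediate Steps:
$p = 10$ ($p = 5 \left(0 + 2\right) = 5 \cdot 2 = 10$)
$q{\left(u \right)} = \frac{1}{4}$ ($q{\left(u \right)} = - \frac{3}{4} + \frac{u}{u} = - \frac{3}{4} + 1 = \frac{1}{4}$)
$\left(4 \cdot 1 \cdot 3 + q{\left(p \right)}\right) 130 = \left(4 \cdot 1 \cdot 3 + \frac{1}{4}\right) 130 = \left(4 \cdot 3 + \frac{1}{4}\right) 130 = \left(12 + \frac{1}{4}\right) 130 = \frac{49}{4} \cdot 130 = \frac{3185}{2}$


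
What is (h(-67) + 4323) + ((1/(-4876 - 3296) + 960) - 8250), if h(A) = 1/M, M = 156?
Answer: -78800386/26559 ≈ -2967.0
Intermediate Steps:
h(A) = 1/156
(h(-67) + 4323) + ((1/(-4876 - 3296) + 960) - 8250) = (1/156 + 4323) + ((1/(-4876 - 3296) + 960) - 8250) = 674389/156 + ((1/(-8172) + 960) - 8250) = 674389/156 + ((-1/8172 + 960) - 8250) = 674389/156 + (7845119/8172 - 8250) = 674389/156 - 59573881/8172 = -78800386/26559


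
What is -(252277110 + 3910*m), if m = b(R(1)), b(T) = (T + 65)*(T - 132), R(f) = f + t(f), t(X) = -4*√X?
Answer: -219550410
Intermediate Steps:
R(f) = f - 4*√f
b(T) = (-132 + T)*(65 + T) (b(T) = (65 + T)*(-132 + T) = (-132 + T)*(65 + T))
m = -8370 (m = -8580 + (1 - 4*√1)² - 67*(1 - 4*√1) = -8580 + (1 - 4*1)² - 67*(1 - 4*1) = -8580 + (1 - 4)² - 67*(1 - 4) = -8580 + (-3)² - 67*(-3) = -8580 + 9 + 201 = -8370)
-(252277110 + 3910*m) = -3910/(1/(-8370 + 64521)) = -3910/(1/56151) = -3910/1/56151 = -3910*56151 = -219550410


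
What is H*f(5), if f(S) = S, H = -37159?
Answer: -185795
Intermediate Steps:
H*f(5) = -37159*5 = -185795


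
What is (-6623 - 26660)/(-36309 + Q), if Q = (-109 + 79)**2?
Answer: 33283/35409 ≈ 0.93996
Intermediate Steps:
Q = 900 (Q = (-30)**2 = 900)
(-6623 - 26660)/(-36309 + Q) = (-6623 - 26660)/(-36309 + 900) = -33283/(-35409) = -33283*(-1/35409) = 33283/35409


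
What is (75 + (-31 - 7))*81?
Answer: 2997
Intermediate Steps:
(75 + (-31 - 7))*81 = (75 - 38)*81 = 37*81 = 2997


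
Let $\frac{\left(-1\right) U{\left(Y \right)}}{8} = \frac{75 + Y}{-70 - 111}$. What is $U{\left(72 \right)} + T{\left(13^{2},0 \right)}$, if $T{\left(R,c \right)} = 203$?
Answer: $\frac{37919}{181} \approx 209.5$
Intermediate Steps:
$U{\left(Y \right)} = \frac{600}{181} + \frac{8 Y}{181}$ ($U{\left(Y \right)} = - 8 \frac{75 + Y}{-70 - 111} = - 8 \frac{75 + Y}{-181} = - 8 \left(75 + Y\right) \left(- \frac{1}{181}\right) = - 8 \left(- \frac{75}{181} - \frac{Y}{181}\right) = \frac{600}{181} + \frac{8 Y}{181}$)
$U{\left(72 \right)} + T{\left(13^{2},0 \right)} = \left(\frac{600}{181} + \frac{8}{181} \cdot 72\right) + 203 = \left(\frac{600}{181} + \frac{576}{181}\right) + 203 = \frac{1176}{181} + 203 = \frac{37919}{181}$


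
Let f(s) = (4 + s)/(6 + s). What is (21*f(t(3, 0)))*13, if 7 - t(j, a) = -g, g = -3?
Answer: 1092/5 ≈ 218.40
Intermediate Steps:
t(j, a) = 4 (t(j, a) = 7 - (-1)*(-3) = 7 - 1*3 = 7 - 3 = 4)
f(s) = (4 + s)/(6 + s)
(21*f(t(3, 0)))*13 = (21*((4 + 4)/(6 + 4)))*13 = (21*(8/10))*13 = (21*((⅒)*8))*13 = (21*(⅘))*13 = (84/5)*13 = 1092/5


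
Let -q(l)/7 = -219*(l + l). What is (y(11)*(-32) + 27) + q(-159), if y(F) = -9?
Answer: -487179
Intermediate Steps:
q(l) = 3066*l (q(l) = -(-1533)*(l + l) = -(-1533)*2*l = -(-3066)*l = 3066*l)
(y(11)*(-32) + 27) + q(-159) = (-9*(-32) + 27) + 3066*(-159) = (288 + 27) - 487494 = 315 - 487494 = -487179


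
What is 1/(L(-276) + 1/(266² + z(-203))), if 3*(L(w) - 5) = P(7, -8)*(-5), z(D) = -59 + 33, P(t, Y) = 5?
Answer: -212190/707297 ≈ -0.30000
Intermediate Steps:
z(D) = -26
L(w) = -10/3 (L(w) = 5 + (5*(-5))/3 = 5 + (⅓)*(-25) = 5 - 25/3 = -10/3)
1/(L(-276) + 1/(266² + z(-203))) = 1/(-10/3 + 1/(266² - 26)) = 1/(-10/3 + 1/(70756 - 26)) = 1/(-10/3 + 1/70730) = 1/(-707297/212190) = -212190/707297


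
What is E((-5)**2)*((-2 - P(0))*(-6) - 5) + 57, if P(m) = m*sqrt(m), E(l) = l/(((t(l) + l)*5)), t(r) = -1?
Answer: 1403/24 ≈ 58.458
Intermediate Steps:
E(l) = l/(-5 + 5*l) (E(l) = l/(((-1 + l)*5)) = l/(-5 + 5*l))
P(m) = m**(3/2)
E((-5)**2)*((-2 - P(0))*(-6) - 5) + 57 = ((1/5)*(-5)**2/(-1 + (-5)**2))*((-2 - 0**(3/2))*(-6) - 5) + 57 = ((1/5)*25/(-1 + 25))*((-2 - 1*0)*(-6) - 5) + 57 = ((1/5)*25/24)*((-2 + 0)*(-6) - 5) + 57 = ((1/5)*25*(1/24))*(-2*(-6) - 5) + 57 = 5*(12 - 5)/24 + 57 = (5/24)*7 + 57 = 35/24 + 57 = 1403/24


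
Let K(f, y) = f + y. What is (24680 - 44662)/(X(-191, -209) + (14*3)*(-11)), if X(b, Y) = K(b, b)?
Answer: 9991/422 ≈ 23.675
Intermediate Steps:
X(b, Y) = 2*b (X(b, Y) = b + b = 2*b)
(24680 - 44662)/(X(-191, -209) + (14*3)*(-11)) = (24680 - 44662)/(2*(-191) + (14*3)*(-11)) = -19982/(-382 + 42*(-11)) = -19982/(-382 - 462) = -19982/(-844) = -19982*(-1/844) = 9991/422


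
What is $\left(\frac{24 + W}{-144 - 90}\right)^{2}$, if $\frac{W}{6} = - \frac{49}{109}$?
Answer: $\frac{16641}{2007889} \approx 0.0082878$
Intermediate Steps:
$W = - \frac{294}{109}$ ($W = 6 \left(- \frac{49}{109}\right) = - \frac{294}{109} \approx -2.6972$)
$\left(\frac{24 + W}{-144 - 90}\right)^{2} = \left(\frac{24 - \frac{294}{109}}{-144 - 90}\right)^{2} = \left(\frac{2322}{109 \left(-144 - 90\right)}\right)^{2} = \left(\frac{2322}{109 \left(-234\right)}\right)^{2} = \left(\frac{2322}{109} \left(- \frac{1}{234}\right)\right)^{2} = \left(- \frac{129}{1417}\right)^{2} = \frac{16641}{2007889}$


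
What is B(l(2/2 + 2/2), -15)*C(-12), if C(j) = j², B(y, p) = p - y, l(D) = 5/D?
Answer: -2520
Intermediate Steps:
B(l(2/2 + 2/2), -15)*C(-12) = (-15 - 5/(2/2 + 2/2))*(-12)² = (-15 - 5/(2*(½) + 2*(½)))*144 = (-15 - 5/(1 + 1))*144 = (-15 - 5/2)*144 = -35/2*144 = -2520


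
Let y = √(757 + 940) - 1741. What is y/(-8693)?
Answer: 1741/8693 - √1697/8693 ≈ 0.19554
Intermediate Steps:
y = -1741 + √1697 (y = √1697 - 1741 = -1741 + √1697 ≈ -1699.8)
y/(-8693) = (-1741 + √1697)/(-8693) = (-1741 + √1697)*(-1/8693) = 1741/8693 - √1697/8693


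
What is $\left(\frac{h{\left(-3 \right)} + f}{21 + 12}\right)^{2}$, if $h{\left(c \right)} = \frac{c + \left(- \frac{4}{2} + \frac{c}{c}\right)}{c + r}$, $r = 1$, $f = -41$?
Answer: $\frac{169}{121} \approx 1.3967$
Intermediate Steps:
$h{\left(c \right)} = \frac{-1 + c}{1 + c}$ ($h{\left(c \right)} = \frac{c + \left(- \frac{4}{2} + \frac{c}{c}\right)}{c + 1} = \frac{c + \left(\left(-4\right) \frac{1}{2} + 1\right)}{1 + c} = \frac{c + \left(-2 + 1\right)}{1 + c} = \frac{c - 1}{1 + c} = \frac{-1 + c}{1 + c}$)
$\left(\frac{h{\left(-3 \right)} + f}{21 + 12}\right)^{2} = \left(\frac{\frac{-1 - 3}{1 - 3} - 41}{21 + 12}\right)^{2} = \left(\frac{\frac{1}{-2} \left(-4\right) - 41}{33}\right)^{2} = \left(\left(\left(- \frac{1}{2}\right) \left(-4\right) - 41\right) \frac{1}{33}\right)^{2} = \left(\left(2 - 41\right) \frac{1}{33}\right)^{2} = \left(\left(-39\right) \frac{1}{33}\right)^{2} = \left(- \frac{13}{11}\right)^{2} = \frac{169}{121}$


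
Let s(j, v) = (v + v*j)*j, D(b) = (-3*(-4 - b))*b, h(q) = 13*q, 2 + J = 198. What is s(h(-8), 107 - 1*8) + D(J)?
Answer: 1178088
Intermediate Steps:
J = 196 (J = -2 + 198 = 196)
D(b) = b*(12 + 3*b) (D(b) = (12 + 3*b)*b = b*(12 + 3*b))
s(j, v) = j*(v + j*v) (s(j, v) = (v + j*v)*j = j*(v + j*v))
s(h(-8), 107 - 1*8) + D(J) = (13*(-8))*(107 - 1*8)*(1 + 13*(-8)) + 3*196*(4 + 196) = -104*(107 - 8)*(1 - 104) + 3*196*200 = -104*99*(-103) + 117600 = 1060488 + 117600 = 1178088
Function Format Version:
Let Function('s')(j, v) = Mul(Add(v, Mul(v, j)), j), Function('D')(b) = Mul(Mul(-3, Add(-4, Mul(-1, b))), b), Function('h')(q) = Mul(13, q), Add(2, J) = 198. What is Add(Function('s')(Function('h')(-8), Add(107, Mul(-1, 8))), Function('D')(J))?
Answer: 1178088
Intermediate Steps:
J = 196 (J = Add(-2, 198) = 196)
Function('D')(b) = Mul(b, Add(12, Mul(3, b))) (Function('D')(b) = Mul(Add(12, Mul(3, b)), b) = Mul(b, Add(12, Mul(3, b))))
Function('s')(j, v) = Mul(j, Add(v, Mul(j, v))) (Function('s')(j, v) = Mul(Add(v, Mul(j, v)), j) = Mul(j, Add(v, Mul(j, v))))
Add(Function('s')(Function('h')(-8), Add(107, Mul(-1, 8))), Function('D')(J)) = Add(Mul(Mul(13, -8), Add(107, Mul(-1, 8)), Add(1, Mul(13, -8))), Mul(3, 196, Add(4, 196))) = Add(Mul(-104, Add(107, -8), Add(1, -104)), Mul(3, 196, 200)) = Add(Mul(-104, 99, -103), 117600) = Add(1060488, 117600) = 1178088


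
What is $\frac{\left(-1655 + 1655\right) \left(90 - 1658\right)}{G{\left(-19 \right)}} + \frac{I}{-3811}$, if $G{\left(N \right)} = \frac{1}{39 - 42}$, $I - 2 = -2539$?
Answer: $\frac{2537}{3811} \approx 0.6657$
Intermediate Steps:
$I = -2537$ ($I = 2 - 2539 = -2537$)
$G{\left(N \right)} = - \frac{1}{3}$ ($G{\left(N \right)} = \frac{1}{-3} = - \frac{1}{3}$)
$\frac{\left(-1655 + 1655\right) \left(90 - 1658\right)}{G{\left(-19 \right)}} + \frac{I}{-3811} = \frac{\left(-1655 + 1655\right) \left(90 - 1658\right)}{- \frac{1}{3}} - \frac{2537}{-3811} = 0 \left(-1568\right) \left(-3\right) - - \frac{2537}{3811} = 0 \left(-3\right) + \frac{2537}{3811} = 0 + \frac{2537}{3811} = \frac{2537}{3811}$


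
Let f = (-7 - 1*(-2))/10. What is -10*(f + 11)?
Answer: -105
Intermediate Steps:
f = -½ (f = (-7 + 2)*(⅒) = -5*⅒ = -½ ≈ -0.50000)
-10*(f + 11) = -10*(-½ + 11) = -10*21/2 = -105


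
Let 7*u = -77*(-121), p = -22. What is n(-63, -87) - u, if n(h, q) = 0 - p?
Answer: -1309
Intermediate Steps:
n(h, q) = 22 (n(h, q) = 0 - 1*(-22) = 0 + 22 = 22)
u = 1331 (u = (-77*(-121))/7 = (⅐)*9317 = 1331)
n(-63, -87) - u = 22 - 1*1331 = 22 - 1331 = -1309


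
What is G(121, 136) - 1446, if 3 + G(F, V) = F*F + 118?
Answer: 13310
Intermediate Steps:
G(F, V) = 115 + F**2 (G(F, V) = -3 + (F*F + 118) = -3 + (F**2 + 118) = -3 + (118 + F**2) = 115 + F**2)
G(121, 136) - 1446 = (115 + 121**2) - 1446 = (115 + 14641) - 1446 = 14756 - 1446 = 13310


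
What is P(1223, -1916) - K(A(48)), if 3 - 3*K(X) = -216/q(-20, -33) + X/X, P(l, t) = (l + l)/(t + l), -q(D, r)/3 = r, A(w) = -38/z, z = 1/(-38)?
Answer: -3412/693 ≈ -4.9235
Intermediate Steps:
z = -1/38 ≈ -0.026316
A(w) = 1444 (A(w) = -38/(-1/38) = -38*(-38) = 1444)
q(D, r) = -3*r
P(l, t) = 2*l/(l + t) (P(l, t) = (2*l)/(l + t) = 2*l/(l + t))
K(X) = 46/33 (K(X) = 1 - (-216/((-3*(-33))) + X/X)/3 = 1 - (-216/99 + 1)/3 = 1 - (-216*1/99 + 1)/3 = 1 - (-24/11 + 1)/3 = 1 - ⅓*(-13/11) = 1 + 13/33 = 46/33)
P(1223, -1916) - K(A(48)) = 2*1223/(1223 - 1916) - 1*46/33 = 2*1223/(-693) - 46/33 = 2*1223*(-1/693) - 46/33 = -2446/693 - 46/33 = -3412/693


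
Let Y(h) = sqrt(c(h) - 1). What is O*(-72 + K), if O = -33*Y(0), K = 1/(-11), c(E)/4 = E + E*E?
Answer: 2379*I ≈ 2379.0*I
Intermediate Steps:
c(E) = 4*E + 4*E**2 (c(E) = 4*(E + E*E) = 4*(E + E**2) = 4*E + 4*E**2)
Y(h) = sqrt(-1 + 4*h*(1 + h)) (Y(h) = sqrt(4*h*(1 + h) - 1) = sqrt(-1 + 4*h*(1 + h)))
K = -1/11 ≈ -0.090909
O = -33*I (O = -33*sqrt(-1 + 4*0*(1 + 0)) = -33*sqrt(-1 + 4*0*1) = -33*sqrt(-1 + 0) = -33*I ≈ -33.0*I)
O*(-72 + K) = (-33*I)*(-72 - 1/11) = -33*I*(-793/11) = 2379*I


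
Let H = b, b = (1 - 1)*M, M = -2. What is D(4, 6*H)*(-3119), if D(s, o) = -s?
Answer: 12476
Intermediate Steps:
b = 0 (b = (1 - 1)*(-2) = 0*(-2) = 0)
H = 0
D(4, 6*H)*(-3119) = -1*4*(-3119) = -4*(-3119) = 12476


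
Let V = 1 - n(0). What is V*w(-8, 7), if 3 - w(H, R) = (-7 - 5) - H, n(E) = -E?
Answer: 7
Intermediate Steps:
w(H, R) = 15 + H (w(H, R) = 3 - ((-7 - 5) - H) = 3 - (-12 - H) = 3 + (12 + H) = 15 + H)
V = 1 (V = 1 - (-1)*0 = 1 - 1*0 = 1 + 0 = 1)
V*w(-8, 7) = 1*(15 - 8) = 1*7 = 7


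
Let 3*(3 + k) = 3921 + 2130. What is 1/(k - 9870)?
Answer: -1/7856 ≈ -0.00012729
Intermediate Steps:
k = 2014 (k = -3 + (3921 + 2130)/3 = -3 + (⅓)*6051 = -3 + 2017 = 2014)
1/(k - 9870) = 1/(2014 - 9870) = 1/(-7856) = -1/7856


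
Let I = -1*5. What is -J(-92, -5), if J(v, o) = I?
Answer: 5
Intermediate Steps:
I = -5
J(v, o) = -5
-J(-92, -5) = -1*(-5) = 5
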